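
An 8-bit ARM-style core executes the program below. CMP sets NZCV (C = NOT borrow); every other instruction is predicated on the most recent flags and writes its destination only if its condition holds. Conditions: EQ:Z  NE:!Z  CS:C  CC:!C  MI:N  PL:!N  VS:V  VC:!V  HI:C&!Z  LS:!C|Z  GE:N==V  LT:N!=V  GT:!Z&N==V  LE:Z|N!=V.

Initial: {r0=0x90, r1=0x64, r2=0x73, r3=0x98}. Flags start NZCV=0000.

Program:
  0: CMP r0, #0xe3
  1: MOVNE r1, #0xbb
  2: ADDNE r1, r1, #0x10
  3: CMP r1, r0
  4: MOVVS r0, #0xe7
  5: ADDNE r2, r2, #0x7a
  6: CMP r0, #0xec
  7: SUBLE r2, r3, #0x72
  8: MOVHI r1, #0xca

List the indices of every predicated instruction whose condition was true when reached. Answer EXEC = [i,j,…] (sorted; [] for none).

EXEC = [1,2,5,7]

0: ✓ CMP  NZCV=1000
1: ✓ MOVNE  r1←0xbb
2: ✓ ADDNE  r1←0xcb
3: ✓ CMP  NZCV=0010
4: · MOVVS
5: ✓ ADDNE  r2←0xed
6: ✓ CMP  NZCV=1000
7: ✓ SUBLE  r2←0x26
8: · MOVHI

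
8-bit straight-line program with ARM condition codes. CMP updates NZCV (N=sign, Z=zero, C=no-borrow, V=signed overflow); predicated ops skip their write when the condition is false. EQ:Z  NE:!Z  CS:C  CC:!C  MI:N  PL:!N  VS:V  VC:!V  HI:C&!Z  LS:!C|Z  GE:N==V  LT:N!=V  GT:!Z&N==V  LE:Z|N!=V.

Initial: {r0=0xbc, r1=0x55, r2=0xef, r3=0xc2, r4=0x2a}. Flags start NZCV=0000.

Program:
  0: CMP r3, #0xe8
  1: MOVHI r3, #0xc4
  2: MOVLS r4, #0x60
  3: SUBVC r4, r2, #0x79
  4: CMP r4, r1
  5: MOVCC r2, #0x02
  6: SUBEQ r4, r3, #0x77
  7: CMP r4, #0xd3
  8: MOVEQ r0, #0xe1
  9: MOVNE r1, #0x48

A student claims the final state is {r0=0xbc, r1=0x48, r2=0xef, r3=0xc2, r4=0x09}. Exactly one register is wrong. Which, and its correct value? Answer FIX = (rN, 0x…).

[0] flags=1000 → (cmp)
[1] flags=1000 HI?F → skip
[2] flags=1000 LS?T → r4=0x60
[3] flags=1000 VC?T → r4=0x76
[4] flags=0010 → (cmp)
[5] flags=0010 CC?F → skip
[6] flags=0010 EQ?F → skip
[7] flags=1001 → (cmp)
[8] flags=1001 EQ?F → skip
[9] flags=1001 NE?T → r1=0x48

FIX = (r4, 0x76)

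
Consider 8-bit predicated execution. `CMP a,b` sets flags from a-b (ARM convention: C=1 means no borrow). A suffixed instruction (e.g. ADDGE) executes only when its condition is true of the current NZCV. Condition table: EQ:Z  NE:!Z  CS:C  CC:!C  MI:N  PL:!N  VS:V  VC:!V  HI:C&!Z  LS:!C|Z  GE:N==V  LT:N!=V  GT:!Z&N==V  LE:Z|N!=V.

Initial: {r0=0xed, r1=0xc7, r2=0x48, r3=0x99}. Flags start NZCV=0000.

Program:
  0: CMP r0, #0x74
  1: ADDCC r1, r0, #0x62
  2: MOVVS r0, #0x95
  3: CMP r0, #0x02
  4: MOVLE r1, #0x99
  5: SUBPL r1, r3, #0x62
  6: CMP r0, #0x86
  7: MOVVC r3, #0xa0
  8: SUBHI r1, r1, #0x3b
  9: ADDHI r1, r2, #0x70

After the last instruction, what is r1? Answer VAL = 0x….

[0] flags=0011 → (cmp)
[1] flags=0011 CC?F → skip
[2] flags=0011 VS?T → r0=0x95
[3] flags=1010 → (cmp)
[4] flags=1010 LE?T → r1=0x99
[5] flags=1010 PL?F → skip
[6] flags=0010 → (cmp)
[7] flags=0010 VC?T → r3=0xa0
[8] flags=0010 HI?T → r1=0x5e
[9] flags=0010 HI?T → r1=0xb8

VAL = 0xb8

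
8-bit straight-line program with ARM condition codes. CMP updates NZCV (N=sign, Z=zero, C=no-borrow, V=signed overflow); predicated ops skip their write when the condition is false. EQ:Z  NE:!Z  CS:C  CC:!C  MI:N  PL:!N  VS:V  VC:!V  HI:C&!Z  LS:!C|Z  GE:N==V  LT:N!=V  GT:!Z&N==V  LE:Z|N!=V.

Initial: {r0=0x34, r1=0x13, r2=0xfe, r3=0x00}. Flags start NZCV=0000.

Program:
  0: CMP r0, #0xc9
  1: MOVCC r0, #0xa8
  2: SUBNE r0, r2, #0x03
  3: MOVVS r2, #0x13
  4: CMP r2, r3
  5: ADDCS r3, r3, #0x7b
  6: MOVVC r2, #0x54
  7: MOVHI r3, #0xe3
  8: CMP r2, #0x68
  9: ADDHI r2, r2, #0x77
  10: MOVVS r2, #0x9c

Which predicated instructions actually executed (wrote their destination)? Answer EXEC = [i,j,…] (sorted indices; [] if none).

0: ✓ CMP  NZCV=0000
1: ✓ MOVCC  r0←0xa8
2: ✓ SUBNE  r0←0xfb
3: · MOVVS
4: ✓ CMP  NZCV=1010
5: ✓ ADDCS  r3←0x7b
6: ✓ MOVVC  r2←0x54
7: ✓ MOVHI  r3←0xe3
8: ✓ CMP  NZCV=1000
9: · ADDHI
10: · MOVVS

EXEC = [1,2,5,6,7]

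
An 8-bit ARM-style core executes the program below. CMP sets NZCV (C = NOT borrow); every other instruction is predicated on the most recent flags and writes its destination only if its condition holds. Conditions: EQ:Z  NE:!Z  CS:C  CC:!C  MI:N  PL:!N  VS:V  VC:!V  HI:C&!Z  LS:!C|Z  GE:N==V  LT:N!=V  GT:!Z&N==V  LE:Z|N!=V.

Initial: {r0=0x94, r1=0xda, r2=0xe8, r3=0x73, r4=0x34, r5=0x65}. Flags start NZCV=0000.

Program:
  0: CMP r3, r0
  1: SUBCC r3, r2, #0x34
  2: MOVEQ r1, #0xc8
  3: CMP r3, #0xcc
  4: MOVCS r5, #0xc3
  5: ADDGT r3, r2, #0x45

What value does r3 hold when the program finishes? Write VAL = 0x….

0: ✓ CMP  NZCV=1001
1: ✓ SUBCC  r3←0xb4
2: · MOVEQ
3: ✓ CMP  NZCV=1000
4: · MOVCS
5: · ADDGT

VAL = 0xb4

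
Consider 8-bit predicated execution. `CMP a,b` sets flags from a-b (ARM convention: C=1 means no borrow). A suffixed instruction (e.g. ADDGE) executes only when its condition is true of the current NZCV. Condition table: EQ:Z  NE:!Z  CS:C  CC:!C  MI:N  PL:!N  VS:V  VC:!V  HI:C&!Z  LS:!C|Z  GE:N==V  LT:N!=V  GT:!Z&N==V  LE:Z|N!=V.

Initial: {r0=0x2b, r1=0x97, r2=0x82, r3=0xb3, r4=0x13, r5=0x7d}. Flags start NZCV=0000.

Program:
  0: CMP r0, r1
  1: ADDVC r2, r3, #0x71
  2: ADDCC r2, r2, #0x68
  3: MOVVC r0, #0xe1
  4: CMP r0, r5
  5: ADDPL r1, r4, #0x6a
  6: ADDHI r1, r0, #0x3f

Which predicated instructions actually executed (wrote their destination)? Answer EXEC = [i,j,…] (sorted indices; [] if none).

0: ✓ CMP  NZCV=1001
1: · ADDVC
2: ✓ ADDCC  r2←0xea
3: · MOVVC
4: ✓ CMP  NZCV=1000
5: · ADDPL
6: · ADDHI

EXEC = [2]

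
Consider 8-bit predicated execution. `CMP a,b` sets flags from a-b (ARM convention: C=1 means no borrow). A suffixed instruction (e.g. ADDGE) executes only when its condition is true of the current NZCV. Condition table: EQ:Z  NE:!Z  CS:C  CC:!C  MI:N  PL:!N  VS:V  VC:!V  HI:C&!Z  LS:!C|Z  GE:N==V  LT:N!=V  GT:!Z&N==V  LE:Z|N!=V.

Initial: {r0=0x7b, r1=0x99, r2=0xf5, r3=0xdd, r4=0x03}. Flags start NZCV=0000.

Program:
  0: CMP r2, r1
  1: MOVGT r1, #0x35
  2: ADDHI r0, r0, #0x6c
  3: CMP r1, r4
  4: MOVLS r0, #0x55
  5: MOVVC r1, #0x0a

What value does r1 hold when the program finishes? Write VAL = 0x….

VAL = 0x0a

0: ✓ CMP  NZCV=0010
1: ✓ MOVGT  r1←0x35
2: ✓ ADDHI  r0←0xe7
3: ✓ CMP  NZCV=0010
4: · MOVLS
5: ✓ MOVVC  r1←0x0a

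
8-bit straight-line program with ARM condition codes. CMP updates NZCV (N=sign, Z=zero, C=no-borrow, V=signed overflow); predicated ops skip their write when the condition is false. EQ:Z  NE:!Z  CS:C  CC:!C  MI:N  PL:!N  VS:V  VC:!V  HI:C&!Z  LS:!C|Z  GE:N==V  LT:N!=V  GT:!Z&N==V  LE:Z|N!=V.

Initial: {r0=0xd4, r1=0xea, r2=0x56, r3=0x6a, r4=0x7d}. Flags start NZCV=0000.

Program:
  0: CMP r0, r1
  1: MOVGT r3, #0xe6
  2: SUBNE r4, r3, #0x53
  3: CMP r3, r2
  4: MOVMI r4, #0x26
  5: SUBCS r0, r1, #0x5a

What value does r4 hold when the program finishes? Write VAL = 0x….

VAL = 0x17

0: ✓ CMP  NZCV=1000
1: · MOVGT
2: ✓ SUBNE  r4←0x17
3: ✓ CMP  NZCV=0010
4: · MOVMI
5: ✓ SUBCS  r0←0x90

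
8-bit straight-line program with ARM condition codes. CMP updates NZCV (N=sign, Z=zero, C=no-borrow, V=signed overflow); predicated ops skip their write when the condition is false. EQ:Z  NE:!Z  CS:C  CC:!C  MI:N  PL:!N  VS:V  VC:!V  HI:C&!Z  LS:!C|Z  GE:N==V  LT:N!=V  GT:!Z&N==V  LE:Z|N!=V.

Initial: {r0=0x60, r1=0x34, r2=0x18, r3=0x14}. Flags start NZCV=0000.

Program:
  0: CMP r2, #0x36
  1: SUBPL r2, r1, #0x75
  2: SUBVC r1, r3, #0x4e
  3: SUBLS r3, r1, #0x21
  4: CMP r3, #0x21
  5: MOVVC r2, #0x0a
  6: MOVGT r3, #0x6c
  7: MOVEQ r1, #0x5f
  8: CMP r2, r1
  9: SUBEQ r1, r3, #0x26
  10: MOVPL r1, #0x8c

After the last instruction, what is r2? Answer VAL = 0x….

0: ✓ CMP  NZCV=1000
1: · SUBPL
2: ✓ SUBVC  r1←0xc6
3: ✓ SUBLS  r3←0xa5
4: ✓ CMP  NZCV=1010
5: ✓ MOVVC  r2←0x0a
6: · MOVGT
7: · MOVEQ
8: ✓ CMP  NZCV=0000
9: · SUBEQ
10: ✓ MOVPL  r1←0x8c

VAL = 0x0a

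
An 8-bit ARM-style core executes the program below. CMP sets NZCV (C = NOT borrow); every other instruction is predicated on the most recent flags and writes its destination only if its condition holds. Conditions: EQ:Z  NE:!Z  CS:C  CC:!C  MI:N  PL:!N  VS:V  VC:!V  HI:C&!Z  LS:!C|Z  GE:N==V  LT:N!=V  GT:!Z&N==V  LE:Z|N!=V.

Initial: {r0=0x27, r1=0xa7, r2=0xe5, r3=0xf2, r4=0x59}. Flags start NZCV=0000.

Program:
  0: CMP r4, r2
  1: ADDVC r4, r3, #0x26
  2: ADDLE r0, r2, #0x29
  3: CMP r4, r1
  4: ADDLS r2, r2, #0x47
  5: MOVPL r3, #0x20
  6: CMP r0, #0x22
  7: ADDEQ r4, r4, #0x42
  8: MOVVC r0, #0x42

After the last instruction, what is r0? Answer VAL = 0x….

VAL = 0x42

0: ✓ CMP  NZCV=0000
1: ✓ ADDVC  r4←0x18
2: · ADDLE
3: ✓ CMP  NZCV=0000
4: ✓ ADDLS  r2←0x2c
5: ✓ MOVPL  r3←0x20
6: ✓ CMP  NZCV=0010
7: · ADDEQ
8: ✓ MOVVC  r0←0x42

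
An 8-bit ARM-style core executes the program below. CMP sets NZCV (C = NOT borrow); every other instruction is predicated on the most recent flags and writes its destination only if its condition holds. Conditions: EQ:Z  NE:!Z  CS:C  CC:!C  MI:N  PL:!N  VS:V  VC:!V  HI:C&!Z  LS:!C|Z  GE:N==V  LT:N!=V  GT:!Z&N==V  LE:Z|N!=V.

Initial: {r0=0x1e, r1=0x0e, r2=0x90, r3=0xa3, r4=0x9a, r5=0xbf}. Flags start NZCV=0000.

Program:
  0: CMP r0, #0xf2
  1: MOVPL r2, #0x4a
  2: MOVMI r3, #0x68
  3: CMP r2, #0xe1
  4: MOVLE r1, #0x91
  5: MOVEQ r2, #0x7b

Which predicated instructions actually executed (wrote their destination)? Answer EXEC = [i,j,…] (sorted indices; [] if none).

EXEC = [1]

[0] flags=0000 → (cmp)
[1] flags=0000 PL?T → r2=0x4a
[2] flags=0000 MI?F → skip
[3] flags=0000 → (cmp)
[4] flags=0000 LE?F → skip
[5] flags=0000 EQ?F → skip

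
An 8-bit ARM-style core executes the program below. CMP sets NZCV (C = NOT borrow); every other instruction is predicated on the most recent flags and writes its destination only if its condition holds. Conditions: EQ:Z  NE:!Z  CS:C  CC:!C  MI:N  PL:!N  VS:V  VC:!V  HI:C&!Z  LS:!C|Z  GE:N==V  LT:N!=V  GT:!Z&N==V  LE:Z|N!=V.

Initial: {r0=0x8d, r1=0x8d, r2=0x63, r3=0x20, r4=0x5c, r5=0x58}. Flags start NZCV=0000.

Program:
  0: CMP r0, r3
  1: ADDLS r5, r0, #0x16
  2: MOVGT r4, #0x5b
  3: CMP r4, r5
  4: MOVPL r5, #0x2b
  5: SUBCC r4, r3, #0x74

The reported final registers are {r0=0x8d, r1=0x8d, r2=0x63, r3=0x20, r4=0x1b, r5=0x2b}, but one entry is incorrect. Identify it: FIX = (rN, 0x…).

[0] flags=0011 → (cmp)
[1] flags=0011 LS?F → skip
[2] flags=0011 GT?F → skip
[3] flags=0010 → (cmp)
[4] flags=0010 PL?T → r5=0x2b
[5] flags=0010 CC?F → skip

FIX = (r4, 0x5c)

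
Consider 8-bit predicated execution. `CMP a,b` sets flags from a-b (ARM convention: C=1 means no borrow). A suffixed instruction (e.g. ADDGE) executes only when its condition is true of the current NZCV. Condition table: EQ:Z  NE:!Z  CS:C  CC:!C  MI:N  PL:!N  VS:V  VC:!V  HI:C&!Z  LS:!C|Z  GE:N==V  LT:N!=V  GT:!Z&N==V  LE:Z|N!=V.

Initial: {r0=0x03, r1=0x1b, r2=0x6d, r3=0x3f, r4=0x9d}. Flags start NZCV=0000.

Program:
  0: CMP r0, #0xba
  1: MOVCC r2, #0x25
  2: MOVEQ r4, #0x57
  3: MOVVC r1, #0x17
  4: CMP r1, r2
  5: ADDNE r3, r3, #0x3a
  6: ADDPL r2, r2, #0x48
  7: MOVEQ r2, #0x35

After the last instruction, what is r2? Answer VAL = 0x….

0: ✓ CMP  NZCV=0000
1: ✓ MOVCC  r2←0x25
2: · MOVEQ
3: ✓ MOVVC  r1←0x17
4: ✓ CMP  NZCV=1000
5: ✓ ADDNE  r3←0x79
6: · ADDPL
7: · MOVEQ

VAL = 0x25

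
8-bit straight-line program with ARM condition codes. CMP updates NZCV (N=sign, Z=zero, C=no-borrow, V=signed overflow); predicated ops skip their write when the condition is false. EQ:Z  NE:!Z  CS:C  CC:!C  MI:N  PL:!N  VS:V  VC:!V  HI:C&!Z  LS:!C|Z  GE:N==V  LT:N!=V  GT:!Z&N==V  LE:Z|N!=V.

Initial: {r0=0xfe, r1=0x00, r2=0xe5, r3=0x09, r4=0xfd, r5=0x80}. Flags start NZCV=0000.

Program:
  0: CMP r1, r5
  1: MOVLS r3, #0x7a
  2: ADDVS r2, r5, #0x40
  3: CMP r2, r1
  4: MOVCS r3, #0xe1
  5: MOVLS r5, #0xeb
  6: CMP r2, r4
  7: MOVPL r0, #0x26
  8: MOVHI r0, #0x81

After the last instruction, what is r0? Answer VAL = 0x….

VAL = 0xfe

0: ✓ CMP  NZCV=1001
1: ✓ MOVLS  r3←0x7a
2: ✓ ADDVS  r2←0xc0
3: ✓ CMP  NZCV=1010
4: ✓ MOVCS  r3←0xe1
5: · MOVLS
6: ✓ CMP  NZCV=1000
7: · MOVPL
8: · MOVHI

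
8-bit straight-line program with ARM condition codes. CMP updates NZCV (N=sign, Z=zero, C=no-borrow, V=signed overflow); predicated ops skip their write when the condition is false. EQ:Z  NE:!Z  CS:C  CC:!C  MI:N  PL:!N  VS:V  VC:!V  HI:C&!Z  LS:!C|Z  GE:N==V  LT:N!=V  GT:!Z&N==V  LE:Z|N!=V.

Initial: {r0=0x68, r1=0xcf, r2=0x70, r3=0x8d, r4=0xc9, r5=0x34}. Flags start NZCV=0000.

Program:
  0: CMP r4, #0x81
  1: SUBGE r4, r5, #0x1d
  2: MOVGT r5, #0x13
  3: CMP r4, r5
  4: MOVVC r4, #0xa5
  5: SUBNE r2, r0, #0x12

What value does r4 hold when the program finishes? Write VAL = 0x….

VAL = 0xa5

0: ✓ CMP  NZCV=0010
1: ✓ SUBGE  r4←0x17
2: ✓ MOVGT  r5←0x13
3: ✓ CMP  NZCV=0010
4: ✓ MOVVC  r4←0xa5
5: ✓ SUBNE  r2←0x56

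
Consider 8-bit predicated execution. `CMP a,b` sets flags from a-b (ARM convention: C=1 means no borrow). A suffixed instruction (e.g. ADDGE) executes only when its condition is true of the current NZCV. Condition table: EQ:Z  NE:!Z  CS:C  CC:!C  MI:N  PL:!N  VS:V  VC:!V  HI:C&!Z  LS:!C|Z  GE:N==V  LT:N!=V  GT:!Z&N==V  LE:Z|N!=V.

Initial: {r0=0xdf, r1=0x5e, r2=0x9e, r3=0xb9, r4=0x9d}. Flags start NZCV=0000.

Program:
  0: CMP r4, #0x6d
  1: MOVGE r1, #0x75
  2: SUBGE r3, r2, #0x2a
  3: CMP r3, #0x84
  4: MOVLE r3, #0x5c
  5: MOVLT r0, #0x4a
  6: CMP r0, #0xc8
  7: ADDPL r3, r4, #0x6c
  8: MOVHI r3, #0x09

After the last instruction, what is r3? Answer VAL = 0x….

[0] flags=0011 → (cmp)
[1] flags=0011 GE?F → skip
[2] flags=0011 GE?F → skip
[3] flags=0010 → (cmp)
[4] flags=0010 LE?F → skip
[5] flags=0010 LT?F → skip
[6] flags=0010 → (cmp)
[7] flags=0010 PL?T → r3=0x09
[8] flags=0010 HI?T → r3=0x09

VAL = 0x09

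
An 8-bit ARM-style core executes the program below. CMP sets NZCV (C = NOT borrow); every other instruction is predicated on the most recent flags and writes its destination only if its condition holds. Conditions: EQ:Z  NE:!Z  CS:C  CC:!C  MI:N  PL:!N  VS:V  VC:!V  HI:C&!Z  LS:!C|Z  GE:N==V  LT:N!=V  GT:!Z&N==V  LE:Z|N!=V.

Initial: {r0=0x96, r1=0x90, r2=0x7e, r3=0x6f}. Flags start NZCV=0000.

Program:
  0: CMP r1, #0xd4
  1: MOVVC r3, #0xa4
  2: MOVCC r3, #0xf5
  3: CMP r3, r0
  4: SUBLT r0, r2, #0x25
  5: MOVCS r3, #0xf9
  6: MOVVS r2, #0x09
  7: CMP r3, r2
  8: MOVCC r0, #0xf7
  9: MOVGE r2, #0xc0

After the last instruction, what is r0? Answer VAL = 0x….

VAL = 0x96

0: ✓ CMP  NZCV=1000
1: ✓ MOVVC  r3←0xa4
2: ✓ MOVCC  r3←0xf5
3: ✓ CMP  NZCV=0010
4: · SUBLT
5: ✓ MOVCS  r3←0xf9
6: · MOVVS
7: ✓ CMP  NZCV=0011
8: · MOVCC
9: · MOVGE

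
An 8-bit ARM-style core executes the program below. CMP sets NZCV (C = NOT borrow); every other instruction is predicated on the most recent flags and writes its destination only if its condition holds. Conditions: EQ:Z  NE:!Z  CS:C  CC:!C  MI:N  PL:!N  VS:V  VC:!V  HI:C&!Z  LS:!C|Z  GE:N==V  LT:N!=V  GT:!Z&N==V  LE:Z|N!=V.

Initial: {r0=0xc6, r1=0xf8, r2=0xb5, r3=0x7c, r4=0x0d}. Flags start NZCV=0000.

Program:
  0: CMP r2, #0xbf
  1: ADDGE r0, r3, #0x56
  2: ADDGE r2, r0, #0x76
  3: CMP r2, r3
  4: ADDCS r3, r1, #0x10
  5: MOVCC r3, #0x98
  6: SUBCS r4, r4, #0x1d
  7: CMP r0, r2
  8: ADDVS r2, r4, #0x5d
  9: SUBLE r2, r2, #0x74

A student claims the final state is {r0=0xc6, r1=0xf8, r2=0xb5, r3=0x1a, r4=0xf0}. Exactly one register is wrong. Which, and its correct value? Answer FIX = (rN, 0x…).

0: ✓ CMP  NZCV=1000
1: · ADDGE
2: · ADDGE
3: ✓ CMP  NZCV=0011
4: ✓ ADDCS  r3←0x08
5: · MOVCC
6: ✓ SUBCS  r4←0xf0
7: ✓ CMP  NZCV=0010
8: · ADDVS
9: · SUBLE

FIX = (r3, 0x08)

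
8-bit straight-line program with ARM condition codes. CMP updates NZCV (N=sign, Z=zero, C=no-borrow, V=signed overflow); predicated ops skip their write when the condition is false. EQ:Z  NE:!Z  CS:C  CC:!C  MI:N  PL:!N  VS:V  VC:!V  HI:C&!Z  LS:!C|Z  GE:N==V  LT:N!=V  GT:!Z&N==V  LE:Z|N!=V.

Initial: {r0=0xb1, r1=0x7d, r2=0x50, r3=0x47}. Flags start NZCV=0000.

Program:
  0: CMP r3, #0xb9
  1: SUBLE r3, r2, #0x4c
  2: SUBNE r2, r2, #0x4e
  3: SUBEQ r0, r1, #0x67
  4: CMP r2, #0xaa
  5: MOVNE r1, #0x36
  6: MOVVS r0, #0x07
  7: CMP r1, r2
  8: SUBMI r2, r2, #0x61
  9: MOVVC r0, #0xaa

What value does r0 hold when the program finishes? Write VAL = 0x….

VAL = 0xaa

0: ✓ CMP  NZCV=1001
1: · SUBLE
2: ✓ SUBNE  r2←0x02
3: · SUBEQ
4: ✓ CMP  NZCV=0000
5: ✓ MOVNE  r1←0x36
6: · MOVVS
7: ✓ CMP  NZCV=0010
8: · SUBMI
9: ✓ MOVVC  r0←0xaa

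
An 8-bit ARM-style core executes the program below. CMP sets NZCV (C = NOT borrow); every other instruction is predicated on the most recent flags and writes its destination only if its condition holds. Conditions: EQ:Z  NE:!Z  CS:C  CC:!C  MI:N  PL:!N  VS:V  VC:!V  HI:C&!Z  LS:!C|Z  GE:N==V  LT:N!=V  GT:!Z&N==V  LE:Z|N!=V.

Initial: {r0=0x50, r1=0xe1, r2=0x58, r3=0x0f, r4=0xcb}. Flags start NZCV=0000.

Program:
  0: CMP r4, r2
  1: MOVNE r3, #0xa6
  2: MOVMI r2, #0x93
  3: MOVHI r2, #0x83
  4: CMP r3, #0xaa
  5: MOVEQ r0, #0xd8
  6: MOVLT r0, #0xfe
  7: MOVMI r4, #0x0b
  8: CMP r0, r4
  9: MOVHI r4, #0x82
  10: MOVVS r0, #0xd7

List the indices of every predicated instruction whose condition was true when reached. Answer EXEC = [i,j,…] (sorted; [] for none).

EXEC = [1,3,6,7,9]

[0] flags=0011 → (cmp)
[1] flags=0011 NE?T → r3=0xa6
[2] flags=0011 MI?F → skip
[3] flags=0011 HI?T → r2=0x83
[4] flags=1000 → (cmp)
[5] flags=1000 EQ?F → skip
[6] flags=1000 LT?T → r0=0xfe
[7] flags=1000 MI?T → r4=0x0b
[8] flags=1010 → (cmp)
[9] flags=1010 HI?T → r4=0x82
[10] flags=1010 VS?F → skip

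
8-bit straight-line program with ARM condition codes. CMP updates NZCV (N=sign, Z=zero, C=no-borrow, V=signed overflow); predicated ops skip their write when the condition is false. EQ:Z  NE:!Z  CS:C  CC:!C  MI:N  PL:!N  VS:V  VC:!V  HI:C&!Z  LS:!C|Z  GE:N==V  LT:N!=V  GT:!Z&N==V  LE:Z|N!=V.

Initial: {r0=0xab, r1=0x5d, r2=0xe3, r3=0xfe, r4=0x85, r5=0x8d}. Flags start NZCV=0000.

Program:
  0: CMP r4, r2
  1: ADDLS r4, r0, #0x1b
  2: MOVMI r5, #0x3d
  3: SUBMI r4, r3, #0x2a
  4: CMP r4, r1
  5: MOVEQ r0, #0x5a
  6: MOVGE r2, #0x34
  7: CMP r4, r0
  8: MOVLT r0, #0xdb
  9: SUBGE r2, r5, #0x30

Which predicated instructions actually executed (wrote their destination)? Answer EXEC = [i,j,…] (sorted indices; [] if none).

EXEC = [1,2,3,9]

0: ✓ CMP  NZCV=1000
1: ✓ ADDLS  r4←0xc6
2: ✓ MOVMI  r5←0x3d
3: ✓ SUBMI  r4←0xd4
4: ✓ CMP  NZCV=0011
5: · MOVEQ
6: · MOVGE
7: ✓ CMP  NZCV=0010
8: · MOVLT
9: ✓ SUBGE  r2←0x0d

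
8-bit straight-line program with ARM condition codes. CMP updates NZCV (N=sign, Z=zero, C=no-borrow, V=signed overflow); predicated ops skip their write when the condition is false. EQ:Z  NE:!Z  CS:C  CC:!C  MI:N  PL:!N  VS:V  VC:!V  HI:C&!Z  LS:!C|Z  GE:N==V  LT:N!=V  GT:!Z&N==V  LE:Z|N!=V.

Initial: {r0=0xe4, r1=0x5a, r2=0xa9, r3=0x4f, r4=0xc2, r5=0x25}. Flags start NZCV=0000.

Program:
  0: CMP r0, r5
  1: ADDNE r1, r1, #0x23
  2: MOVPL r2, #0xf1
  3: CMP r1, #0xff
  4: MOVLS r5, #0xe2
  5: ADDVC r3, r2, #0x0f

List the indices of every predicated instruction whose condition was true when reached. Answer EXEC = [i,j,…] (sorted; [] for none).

0: ✓ CMP  NZCV=1010
1: ✓ ADDNE  r1←0x7d
2: · MOVPL
3: ✓ CMP  NZCV=0000
4: ✓ MOVLS  r5←0xe2
5: ✓ ADDVC  r3←0xb8

EXEC = [1,4,5]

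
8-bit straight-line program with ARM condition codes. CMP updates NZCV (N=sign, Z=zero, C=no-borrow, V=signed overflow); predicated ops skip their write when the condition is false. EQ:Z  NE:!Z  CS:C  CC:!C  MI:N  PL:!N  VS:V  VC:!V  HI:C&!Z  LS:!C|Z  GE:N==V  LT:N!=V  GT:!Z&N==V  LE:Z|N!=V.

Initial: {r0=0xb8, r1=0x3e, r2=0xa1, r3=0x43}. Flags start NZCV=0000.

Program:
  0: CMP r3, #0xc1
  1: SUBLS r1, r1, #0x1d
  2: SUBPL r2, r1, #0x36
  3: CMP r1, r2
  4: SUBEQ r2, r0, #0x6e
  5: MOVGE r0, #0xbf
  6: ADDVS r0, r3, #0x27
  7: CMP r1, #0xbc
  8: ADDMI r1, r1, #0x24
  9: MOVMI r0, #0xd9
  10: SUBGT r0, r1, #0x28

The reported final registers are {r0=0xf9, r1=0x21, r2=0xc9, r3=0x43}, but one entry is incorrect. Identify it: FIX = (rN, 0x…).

FIX = (r2, 0xa1)

[0] flags=1001 → (cmp)
[1] flags=1001 LS?T → r1=0x21
[2] flags=1001 PL?F → skip
[3] flags=1001 → (cmp)
[4] flags=1001 EQ?F → skip
[5] flags=1001 GE?T → r0=0xbf
[6] flags=1001 VS?T → r0=0x6a
[7] flags=0000 → (cmp)
[8] flags=0000 MI?F → skip
[9] flags=0000 MI?F → skip
[10] flags=0000 GT?T → r0=0xf9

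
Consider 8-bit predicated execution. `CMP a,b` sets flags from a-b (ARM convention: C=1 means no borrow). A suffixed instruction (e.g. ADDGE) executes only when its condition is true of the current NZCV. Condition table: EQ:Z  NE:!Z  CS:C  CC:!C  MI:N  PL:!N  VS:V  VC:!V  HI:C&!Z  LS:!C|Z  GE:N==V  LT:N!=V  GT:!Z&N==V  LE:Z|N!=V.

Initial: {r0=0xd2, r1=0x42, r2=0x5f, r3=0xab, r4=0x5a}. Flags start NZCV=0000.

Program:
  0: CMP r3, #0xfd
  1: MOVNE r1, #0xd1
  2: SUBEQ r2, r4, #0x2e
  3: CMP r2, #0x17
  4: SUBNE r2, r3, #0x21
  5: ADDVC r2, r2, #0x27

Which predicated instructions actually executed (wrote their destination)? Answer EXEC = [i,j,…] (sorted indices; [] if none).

EXEC = [1,4,5]

0: ✓ CMP  NZCV=1000
1: ✓ MOVNE  r1←0xd1
2: · SUBEQ
3: ✓ CMP  NZCV=0010
4: ✓ SUBNE  r2←0x8a
5: ✓ ADDVC  r2←0xb1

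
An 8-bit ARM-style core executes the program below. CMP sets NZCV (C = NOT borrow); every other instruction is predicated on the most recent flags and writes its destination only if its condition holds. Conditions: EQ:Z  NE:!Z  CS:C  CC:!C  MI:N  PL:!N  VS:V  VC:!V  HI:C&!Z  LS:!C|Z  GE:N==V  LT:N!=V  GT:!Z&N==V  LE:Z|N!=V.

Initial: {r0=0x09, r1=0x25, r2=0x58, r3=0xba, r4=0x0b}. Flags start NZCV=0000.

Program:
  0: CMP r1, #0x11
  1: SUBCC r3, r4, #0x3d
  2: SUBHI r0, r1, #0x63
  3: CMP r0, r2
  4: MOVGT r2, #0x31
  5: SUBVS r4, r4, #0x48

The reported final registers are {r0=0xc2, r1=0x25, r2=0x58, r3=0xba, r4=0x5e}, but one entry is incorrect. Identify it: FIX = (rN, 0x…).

[0] flags=0010 → (cmp)
[1] flags=0010 CC?F → skip
[2] flags=0010 HI?T → r0=0xc2
[3] flags=0011 → (cmp)
[4] flags=0011 GT?F → skip
[5] flags=0011 VS?T → r4=0xc3

FIX = (r4, 0xc3)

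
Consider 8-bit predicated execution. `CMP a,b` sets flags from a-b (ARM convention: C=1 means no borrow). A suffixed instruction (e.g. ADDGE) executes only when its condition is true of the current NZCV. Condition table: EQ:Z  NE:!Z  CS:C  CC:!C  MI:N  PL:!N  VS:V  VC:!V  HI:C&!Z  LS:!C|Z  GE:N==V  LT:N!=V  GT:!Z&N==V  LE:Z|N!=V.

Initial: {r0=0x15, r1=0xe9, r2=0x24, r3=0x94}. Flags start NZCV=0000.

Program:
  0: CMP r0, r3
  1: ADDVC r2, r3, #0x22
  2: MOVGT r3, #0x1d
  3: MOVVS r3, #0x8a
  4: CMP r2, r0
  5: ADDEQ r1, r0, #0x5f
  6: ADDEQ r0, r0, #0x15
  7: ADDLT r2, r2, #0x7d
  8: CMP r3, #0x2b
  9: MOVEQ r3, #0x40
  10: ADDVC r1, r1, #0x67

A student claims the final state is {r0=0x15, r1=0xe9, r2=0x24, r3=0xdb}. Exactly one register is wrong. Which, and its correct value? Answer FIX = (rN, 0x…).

FIX = (r3, 0x8a)

[0] flags=1001 → (cmp)
[1] flags=1001 VC?F → skip
[2] flags=1001 GT?T → r3=0x1d
[3] flags=1001 VS?T → r3=0x8a
[4] flags=0010 → (cmp)
[5] flags=0010 EQ?F → skip
[6] flags=0010 EQ?F → skip
[7] flags=0010 LT?F → skip
[8] flags=0011 → (cmp)
[9] flags=0011 EQ?F → skip
[10] flags=0011 VC?F → skip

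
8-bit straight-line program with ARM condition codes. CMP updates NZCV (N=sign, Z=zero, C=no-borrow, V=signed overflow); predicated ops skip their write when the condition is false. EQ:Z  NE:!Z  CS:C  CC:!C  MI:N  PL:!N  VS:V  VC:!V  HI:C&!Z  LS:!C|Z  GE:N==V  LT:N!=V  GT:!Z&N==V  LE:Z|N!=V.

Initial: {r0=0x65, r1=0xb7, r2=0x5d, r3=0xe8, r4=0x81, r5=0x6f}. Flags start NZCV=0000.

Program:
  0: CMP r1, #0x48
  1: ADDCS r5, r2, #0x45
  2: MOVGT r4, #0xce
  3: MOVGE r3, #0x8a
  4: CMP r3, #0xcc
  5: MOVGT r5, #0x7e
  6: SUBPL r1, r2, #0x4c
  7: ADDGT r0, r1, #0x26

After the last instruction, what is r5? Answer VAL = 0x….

VAL = 0x7e

[0] flags=0011 → (cmp)
[1] flags=0011 CS?T → r5=0xa2
[2] flags=0011 GT?F → skip
[3] flags=0011 GE?F → skip
[4] flags=0010 → (cmp)
[5] flags=0010 GT?T → r5=0x7e
[6] flags=0010 PL?T → r1=0x11
[7] flags=0010 GT?T → r0=0x37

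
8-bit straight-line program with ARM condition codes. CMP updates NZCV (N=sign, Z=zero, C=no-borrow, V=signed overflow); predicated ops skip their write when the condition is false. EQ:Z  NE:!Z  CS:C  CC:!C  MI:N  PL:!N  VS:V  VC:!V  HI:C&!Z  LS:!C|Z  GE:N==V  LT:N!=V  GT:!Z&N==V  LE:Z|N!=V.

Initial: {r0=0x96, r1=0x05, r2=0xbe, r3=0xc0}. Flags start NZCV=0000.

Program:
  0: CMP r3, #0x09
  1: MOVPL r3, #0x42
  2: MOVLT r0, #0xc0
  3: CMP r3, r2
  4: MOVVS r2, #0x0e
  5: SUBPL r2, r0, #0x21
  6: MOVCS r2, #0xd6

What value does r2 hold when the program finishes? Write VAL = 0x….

VAL = 0xd6

[0] flags=1010 → (cmp)
[1] flags=1010 PL?F → skip
[2] flags=1010 LT?T → r0=0xc0
[3] flags=0010 → (cmp)
[4] flags=0010 VS?F → skip
[5] flags=0010 PL?T → r2=0x9f
[6] flags=0010 CS?T → r2=0xd6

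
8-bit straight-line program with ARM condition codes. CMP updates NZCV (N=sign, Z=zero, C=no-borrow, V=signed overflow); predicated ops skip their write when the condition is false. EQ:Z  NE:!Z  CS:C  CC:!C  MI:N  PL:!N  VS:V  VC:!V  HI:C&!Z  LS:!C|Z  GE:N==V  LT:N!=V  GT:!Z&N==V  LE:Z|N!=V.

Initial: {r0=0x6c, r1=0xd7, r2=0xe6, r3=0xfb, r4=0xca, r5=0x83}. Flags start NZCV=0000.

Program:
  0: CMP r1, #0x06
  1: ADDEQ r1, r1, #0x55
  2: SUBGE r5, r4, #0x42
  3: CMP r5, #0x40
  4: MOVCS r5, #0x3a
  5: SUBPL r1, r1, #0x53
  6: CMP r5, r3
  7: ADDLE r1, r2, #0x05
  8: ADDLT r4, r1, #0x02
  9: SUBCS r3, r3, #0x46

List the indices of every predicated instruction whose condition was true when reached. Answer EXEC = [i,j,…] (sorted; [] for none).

EXEC = [4,5]

[0] flags=1010 → (cmp)
[1] flags=1010 EQ?F → skip
[2] flags=1010 GE?F → skip
[3] flags=0011 → (cmp)
[4] flags=0011 CS?T → r5=0x3a
[5] flags=0011 PL?T → r1=0x84
[6] flags=0000 → (cmp)
[7] flags=0000 LE?F → skip
[8] flags=0000 LT?F → skip
[9] flags=0000 CS?F → skip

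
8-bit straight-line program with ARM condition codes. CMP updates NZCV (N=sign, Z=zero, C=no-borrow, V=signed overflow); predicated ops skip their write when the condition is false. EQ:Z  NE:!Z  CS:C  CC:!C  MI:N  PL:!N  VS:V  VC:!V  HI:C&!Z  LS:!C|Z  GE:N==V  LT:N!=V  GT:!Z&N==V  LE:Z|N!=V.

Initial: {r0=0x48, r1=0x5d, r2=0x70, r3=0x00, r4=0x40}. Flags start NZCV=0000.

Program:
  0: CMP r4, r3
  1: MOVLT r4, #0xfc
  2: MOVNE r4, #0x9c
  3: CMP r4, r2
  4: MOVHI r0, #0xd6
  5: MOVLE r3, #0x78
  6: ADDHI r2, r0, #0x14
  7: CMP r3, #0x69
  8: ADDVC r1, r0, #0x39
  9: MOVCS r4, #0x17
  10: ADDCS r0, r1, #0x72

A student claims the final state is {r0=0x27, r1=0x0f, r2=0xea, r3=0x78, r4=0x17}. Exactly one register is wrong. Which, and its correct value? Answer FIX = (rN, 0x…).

FIX = (r0, 0x81)

0: ✓ CMP  NZCV=0010
1: · MOVLT
2: ✓ MOVNE  r4←0x9c
3: ✓ CMP  NZCV=0011
4: ✓ MOVHI  r0←0xd6
5: ✓ MOVLE  r3←0x78
6: ✓ ADDHI  r2←0xea
7: ✓ CMP  NZCV=0010
8: ✓ ADDVC  r1←0x0f
9: ✓ MOVCS  r4←0x17
10: ✓ ADDCS  r0←0x81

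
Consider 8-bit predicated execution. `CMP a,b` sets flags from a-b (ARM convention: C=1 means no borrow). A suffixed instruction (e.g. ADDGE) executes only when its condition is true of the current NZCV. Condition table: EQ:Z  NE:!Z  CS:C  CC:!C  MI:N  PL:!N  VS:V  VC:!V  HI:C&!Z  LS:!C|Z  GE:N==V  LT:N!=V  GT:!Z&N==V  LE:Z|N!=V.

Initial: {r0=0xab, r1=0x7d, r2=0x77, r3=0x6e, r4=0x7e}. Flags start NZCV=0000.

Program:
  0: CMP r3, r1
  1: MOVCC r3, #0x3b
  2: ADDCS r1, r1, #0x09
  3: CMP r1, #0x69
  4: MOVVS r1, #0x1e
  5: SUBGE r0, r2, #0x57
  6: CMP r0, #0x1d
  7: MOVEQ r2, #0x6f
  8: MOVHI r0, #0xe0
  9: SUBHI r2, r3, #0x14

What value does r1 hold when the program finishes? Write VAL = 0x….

VAL = 0x7d

0: ✓ CMP  NZCV=1000
1: ✓ MOVCC  r3←0x3b
2: · ADDCS
3: ✓ CMP  NZCV=0010
4: · MOVVS
5: ✓ SUBGE  r0←0x20
6: ✓ CMP  NZCV=0010
7: · MOVEQ
8: ✓ MOVHI  r0←0xe0
9: ✓ SUBHI  r2←0x27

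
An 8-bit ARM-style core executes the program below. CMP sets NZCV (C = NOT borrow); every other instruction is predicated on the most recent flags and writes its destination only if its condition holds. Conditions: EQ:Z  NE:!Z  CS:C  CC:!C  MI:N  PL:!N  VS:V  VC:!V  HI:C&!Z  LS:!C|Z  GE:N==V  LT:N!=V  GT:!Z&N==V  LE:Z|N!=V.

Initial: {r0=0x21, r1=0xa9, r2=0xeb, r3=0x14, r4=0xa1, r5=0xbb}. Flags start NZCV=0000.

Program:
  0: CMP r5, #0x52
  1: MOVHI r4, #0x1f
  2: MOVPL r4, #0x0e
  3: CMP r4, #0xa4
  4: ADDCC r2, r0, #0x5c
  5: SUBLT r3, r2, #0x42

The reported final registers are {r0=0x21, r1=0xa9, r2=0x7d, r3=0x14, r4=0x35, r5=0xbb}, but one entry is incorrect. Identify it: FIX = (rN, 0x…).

[0] flags=0011 → (cmp)
[1] flags=0011 HI?T → r4=0x1f
[2] flags=0011 PL?T → r4=0x0e
[3] flags=0000 → (cmp)
[4] flags=0000 CC?T → r2=0x7d
[5] flags=0000 LT?F → skip

FIX = (r4, 0x0e)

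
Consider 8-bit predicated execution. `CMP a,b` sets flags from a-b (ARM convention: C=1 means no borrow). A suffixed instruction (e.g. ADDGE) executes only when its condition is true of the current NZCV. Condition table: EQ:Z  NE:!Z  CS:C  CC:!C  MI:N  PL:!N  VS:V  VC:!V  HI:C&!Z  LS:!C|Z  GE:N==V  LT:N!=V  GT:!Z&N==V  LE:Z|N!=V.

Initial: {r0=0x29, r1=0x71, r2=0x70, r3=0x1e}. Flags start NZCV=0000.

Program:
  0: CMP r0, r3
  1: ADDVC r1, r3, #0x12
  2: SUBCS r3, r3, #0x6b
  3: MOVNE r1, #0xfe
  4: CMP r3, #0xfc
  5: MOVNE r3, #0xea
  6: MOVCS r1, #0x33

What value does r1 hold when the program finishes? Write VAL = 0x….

VAL = 0xfe

[0] flags=0010 → (cmp)
[1] flags=0010 VC?T → r1=0x30
[2] flags=0010 CS?T → r3=0xb3
[3] flags=0010 NE?T → r1=0xfe
[4] flags=1000 → (cmp)
[5] flags=1000 NE?T → r3=0xea
[6] flags=1000 CS?F → skip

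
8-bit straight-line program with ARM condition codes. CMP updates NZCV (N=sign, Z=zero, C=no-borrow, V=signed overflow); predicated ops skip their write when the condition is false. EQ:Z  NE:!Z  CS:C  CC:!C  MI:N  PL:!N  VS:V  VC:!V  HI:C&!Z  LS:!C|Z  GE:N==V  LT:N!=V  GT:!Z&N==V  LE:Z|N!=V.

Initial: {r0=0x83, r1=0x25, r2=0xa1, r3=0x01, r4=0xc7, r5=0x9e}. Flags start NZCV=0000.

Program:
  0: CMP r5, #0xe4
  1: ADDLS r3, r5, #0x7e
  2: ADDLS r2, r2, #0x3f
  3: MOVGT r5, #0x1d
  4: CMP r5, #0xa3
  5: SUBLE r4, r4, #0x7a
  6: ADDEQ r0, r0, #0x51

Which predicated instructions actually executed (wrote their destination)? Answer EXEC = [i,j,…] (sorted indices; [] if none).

0: ✓ CMP  NZCV=1000
1: ✓ ADDLS  r3←0x1c
2: ✓ ADDLS  r2←0xe0
3: · MOVGT
4: ✓ CMP  NZCV=1000
5: ✓ SUBLE  r4←0x4d
6: · ADDEQ

EXEC = [1,2,5]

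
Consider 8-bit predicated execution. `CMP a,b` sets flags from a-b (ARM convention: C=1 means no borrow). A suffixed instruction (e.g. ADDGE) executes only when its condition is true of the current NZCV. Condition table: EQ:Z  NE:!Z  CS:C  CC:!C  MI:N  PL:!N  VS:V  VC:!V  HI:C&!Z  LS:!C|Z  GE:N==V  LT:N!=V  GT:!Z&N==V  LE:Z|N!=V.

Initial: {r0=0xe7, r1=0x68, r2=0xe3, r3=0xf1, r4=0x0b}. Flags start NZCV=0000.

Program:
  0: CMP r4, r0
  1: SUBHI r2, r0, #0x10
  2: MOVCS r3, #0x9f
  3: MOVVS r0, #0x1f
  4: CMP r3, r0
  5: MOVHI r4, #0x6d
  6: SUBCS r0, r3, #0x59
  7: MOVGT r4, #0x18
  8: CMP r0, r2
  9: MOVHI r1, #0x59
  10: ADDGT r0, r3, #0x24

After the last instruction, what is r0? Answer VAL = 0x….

VAL = 0x98

[0] flags=0000 → (cmp)
[1] flags=0000 HI?F → skip
[2] flags=0000 CS?F → skip
[3] flags=0000 VS?F → skip
[4] flags=0010 → (cmp)
[5] flags=0010 HI?T → r4=0x6d
[6] flags=0010 CS?T → r0=0x98
[7] flags=0010 GT?T → r4=0x18
[8] flags=1000 → (cmp)
[9] flags=1000 HI?F → skip
[10] flags=1000 GT?F → skip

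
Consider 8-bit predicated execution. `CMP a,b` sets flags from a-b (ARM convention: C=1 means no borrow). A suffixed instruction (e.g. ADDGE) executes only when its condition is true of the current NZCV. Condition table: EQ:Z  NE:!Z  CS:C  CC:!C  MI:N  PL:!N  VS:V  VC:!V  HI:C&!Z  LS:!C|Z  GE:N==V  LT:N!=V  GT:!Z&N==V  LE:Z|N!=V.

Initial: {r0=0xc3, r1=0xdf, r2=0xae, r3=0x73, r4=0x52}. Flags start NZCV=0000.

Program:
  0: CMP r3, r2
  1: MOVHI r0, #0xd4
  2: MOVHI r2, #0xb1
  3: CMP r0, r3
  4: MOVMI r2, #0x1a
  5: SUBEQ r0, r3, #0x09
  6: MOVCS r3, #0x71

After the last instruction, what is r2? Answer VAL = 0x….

VAL = 0xae

0: ✓ CMP  NZCV=1001
1: · MOVHI
2: · MOVHI
3: ✓ CMP  NZCV=0011
4: · MOVMI
5: · SUBEQ
6: ✓ MOVCS  r3←0x71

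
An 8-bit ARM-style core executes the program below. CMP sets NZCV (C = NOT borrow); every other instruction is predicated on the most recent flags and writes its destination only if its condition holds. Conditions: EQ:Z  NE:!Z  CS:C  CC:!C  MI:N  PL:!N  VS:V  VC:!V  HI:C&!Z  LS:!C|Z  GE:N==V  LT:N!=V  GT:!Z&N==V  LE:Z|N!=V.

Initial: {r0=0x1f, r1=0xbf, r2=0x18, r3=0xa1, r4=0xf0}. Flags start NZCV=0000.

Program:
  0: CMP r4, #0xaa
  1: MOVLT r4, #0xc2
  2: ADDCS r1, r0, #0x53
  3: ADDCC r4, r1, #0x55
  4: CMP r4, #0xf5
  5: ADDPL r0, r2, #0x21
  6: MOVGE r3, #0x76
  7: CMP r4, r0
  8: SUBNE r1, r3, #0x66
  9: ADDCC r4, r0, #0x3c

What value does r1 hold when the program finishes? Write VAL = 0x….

[0] flags=0010 → (cmp)
[1] flags=0010 LT?F → skip
[2] flags=0010 CS?T → r1=0x72
[3] flags=0010 CC?F → skip
[4] flags=1000 → (cmp)
[5] flags=1000 PL?F → skip
[6] flags=1000 GE?F → skip
[7] flags=1010 → (cmp)
[8] flags=1010 NE?T → r1=0x3b
[9] flags=1010 CC?F → skip

VAL = 0x3b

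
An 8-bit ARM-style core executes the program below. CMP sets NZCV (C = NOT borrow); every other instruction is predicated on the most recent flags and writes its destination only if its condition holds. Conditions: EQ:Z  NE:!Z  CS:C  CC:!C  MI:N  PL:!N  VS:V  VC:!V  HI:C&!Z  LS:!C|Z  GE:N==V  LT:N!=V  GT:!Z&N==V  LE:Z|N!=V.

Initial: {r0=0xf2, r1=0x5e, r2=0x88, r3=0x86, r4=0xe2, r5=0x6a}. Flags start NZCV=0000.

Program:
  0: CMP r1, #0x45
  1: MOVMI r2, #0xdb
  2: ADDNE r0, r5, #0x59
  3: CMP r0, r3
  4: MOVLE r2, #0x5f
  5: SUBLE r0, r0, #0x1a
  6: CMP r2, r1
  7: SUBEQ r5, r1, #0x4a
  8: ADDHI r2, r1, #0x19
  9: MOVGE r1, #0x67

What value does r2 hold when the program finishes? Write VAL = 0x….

[0] flags=0010 → (cmp)
[1] flags=0010 MI?F → skip
[2] flags=0010 NE?T → r0=0xc3
[3] flags=0010 → (cmp)
[4] flags=0010 LE?F → skip
[5] flags=0010 LE?F → skip
[6] flags=0011 → (cmp)
[7] flags=0011 EQ?F → skip
[8] flags=0011 HI?T → r2=0x77
[9] flags=0011 GE?F → skip

VAL = 0x77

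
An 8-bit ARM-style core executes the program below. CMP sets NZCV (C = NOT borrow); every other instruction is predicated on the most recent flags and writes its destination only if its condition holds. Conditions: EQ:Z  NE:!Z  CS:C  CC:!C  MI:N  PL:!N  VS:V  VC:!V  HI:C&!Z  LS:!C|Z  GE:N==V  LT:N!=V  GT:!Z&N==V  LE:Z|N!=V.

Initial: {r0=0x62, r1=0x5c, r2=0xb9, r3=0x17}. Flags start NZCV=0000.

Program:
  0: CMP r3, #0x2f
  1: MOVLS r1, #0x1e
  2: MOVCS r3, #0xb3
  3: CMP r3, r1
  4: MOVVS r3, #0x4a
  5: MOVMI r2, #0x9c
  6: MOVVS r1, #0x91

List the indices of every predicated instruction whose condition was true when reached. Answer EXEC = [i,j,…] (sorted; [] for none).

[0] flags=1000 → (cmp)
[1] flags=1000 LS?T → r1=0x1e
[2] flags=1000 CS?F → skip
[3] flags=1000 → (cmp)
[4] flags=1000 VS?F → skip
[5] flags=1000 MI?T → r2=0x9c
[6] flags=1000 VS?F → skip

EXEC = [1,5]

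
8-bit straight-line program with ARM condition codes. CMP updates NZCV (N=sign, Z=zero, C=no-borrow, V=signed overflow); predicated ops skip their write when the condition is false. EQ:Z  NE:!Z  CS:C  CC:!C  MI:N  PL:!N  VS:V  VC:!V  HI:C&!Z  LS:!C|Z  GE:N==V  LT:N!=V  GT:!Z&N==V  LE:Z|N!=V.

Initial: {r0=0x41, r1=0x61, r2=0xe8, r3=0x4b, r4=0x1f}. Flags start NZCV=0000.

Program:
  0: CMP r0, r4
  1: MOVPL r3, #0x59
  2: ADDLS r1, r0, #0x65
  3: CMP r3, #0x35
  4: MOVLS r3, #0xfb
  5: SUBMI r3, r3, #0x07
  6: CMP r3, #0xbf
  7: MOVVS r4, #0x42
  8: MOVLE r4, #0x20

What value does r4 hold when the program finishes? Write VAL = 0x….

0: ✓ CMP  NZCV=0010
1: ✓ MOVPL  r3←0x59
2: · ADDLS
3: ✓ CMP  NZCV=0010
4: · MOVLS
5: · SUBMI
6: ✓ CMP  NZCV=1001
7: ✓ MOVVS  r4←0x42
8: · MOVLE

VAL = 0x42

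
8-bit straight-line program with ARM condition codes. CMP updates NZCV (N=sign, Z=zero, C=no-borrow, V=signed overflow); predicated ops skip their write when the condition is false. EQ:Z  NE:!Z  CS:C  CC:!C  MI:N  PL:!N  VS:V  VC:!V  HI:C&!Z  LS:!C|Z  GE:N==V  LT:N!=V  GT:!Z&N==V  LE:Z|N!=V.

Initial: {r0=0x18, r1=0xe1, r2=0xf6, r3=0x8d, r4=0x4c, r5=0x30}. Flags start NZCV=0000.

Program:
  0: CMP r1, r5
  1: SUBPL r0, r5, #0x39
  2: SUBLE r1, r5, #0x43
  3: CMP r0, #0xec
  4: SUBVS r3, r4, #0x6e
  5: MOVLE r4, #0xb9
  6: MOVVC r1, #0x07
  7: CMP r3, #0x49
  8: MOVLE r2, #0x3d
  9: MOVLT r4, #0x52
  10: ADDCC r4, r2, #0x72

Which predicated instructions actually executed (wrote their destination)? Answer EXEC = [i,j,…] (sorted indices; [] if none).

[0] flags=1010 → (cmp)
[1] flags=1010 PL?F → skip
[2] flags=1010 LE?T → r1=0xed
[3] flags=0000 → (cmp)
[4] flags=0000 VS?F → skip
[5] flags=0000 LE?F → skip
[6] flags=0000 VC?T → r1=0x07
[7] flags=0011 → (cmp)
[8] flags=0011 LE?T → r2=0x3d
[9] flags=0011 LT?T → r4=0x52
[10] flags=0011 CC?F → skip

EXEC = [2,6,8,9]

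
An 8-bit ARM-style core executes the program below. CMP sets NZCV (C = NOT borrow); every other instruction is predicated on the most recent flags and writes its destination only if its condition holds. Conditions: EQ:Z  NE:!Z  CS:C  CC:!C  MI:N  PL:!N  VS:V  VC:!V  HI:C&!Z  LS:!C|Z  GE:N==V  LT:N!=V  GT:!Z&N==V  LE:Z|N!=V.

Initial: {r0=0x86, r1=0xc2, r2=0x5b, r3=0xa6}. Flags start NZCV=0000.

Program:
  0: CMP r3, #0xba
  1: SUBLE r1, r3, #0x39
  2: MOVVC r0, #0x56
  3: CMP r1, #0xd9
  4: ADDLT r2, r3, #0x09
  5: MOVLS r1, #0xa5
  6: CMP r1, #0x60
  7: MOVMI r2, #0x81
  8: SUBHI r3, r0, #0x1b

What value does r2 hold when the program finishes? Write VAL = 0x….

VAL = 0x5b

[0] flags=1000 → (cmp)
[1] flags=1000 LE?T → r1=0x6d
[2] flags=1000 VC?T → r0=0x56
[3] flags=1001 → (cmp)
[4] flags=1001 LT?F → skip
[5] flags=1001 LS?T → r1=0xa5
[6] flags=0011 → (cmp)
[7] flags=0011 MI?F → skip
[8] flags=0011 HI?T → r3=0x3b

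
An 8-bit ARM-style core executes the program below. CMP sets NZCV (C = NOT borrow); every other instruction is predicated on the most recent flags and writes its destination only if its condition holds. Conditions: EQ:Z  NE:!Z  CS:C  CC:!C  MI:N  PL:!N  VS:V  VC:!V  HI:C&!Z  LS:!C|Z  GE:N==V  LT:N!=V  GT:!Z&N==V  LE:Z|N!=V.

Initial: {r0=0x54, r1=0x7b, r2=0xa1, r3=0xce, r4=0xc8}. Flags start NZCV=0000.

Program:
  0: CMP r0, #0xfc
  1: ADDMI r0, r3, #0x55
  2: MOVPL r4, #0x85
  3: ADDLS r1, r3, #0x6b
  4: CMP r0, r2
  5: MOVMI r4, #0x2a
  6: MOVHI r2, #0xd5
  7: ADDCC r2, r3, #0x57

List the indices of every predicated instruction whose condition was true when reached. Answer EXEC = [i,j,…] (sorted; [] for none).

[0] flags=0000 → (cmp)
[1] flags=0000 MI?F → skip
[2] flags=0000 PL?T → r4=0x85
[3] flags=0000 LS?T → r1=0x39
[4] flags=1001 → (cmp)
[5] flags=1001 MI?T → r4=0x2a
[6] flags=1001 HI?F → skip
[7] flags=1001 CC?T → r2=0x25

EXEC = [2,3,5,7]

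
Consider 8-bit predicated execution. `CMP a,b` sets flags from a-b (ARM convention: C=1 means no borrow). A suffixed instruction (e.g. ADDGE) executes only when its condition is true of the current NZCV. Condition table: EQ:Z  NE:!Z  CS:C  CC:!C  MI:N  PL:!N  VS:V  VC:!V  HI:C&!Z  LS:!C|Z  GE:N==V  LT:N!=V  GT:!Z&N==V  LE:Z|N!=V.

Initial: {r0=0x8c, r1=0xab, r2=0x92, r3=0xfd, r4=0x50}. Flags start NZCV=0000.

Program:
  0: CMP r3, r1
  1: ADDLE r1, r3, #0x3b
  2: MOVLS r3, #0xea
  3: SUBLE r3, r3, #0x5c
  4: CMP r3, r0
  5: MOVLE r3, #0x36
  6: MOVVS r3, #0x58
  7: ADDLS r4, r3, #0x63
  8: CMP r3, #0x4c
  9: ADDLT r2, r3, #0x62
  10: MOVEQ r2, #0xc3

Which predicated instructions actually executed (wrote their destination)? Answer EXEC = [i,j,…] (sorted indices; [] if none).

[0] flags=0010 → (cmp)
[1] flags=0010 LE?F → skip
[2] flags=0010 LS?F → skip
[3] flags=0010 LE?F → skip
[4] flags=0010 → (cmp)
[5] flags=0010 LE?F → skip
[6] flags=0010 VS?F → skip
[7] flags=0010 LS?F → skip
[8] flags=1010 → (cmp)
[9] flags=1010 LT?T → r2=0x5f
[10] flags=1010 EQ?F → skip

EXEC = [9]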